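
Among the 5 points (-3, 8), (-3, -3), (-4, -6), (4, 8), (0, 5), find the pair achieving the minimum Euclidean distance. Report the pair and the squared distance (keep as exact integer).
Pair = ((-3, -3), (-4, -6)); squared distance = 10

Compute all C(5, 2) = 10 pairwise squared distances (x_i − x_j)² + (y_i − y_j)². The minimum is 10, attained by the pair ((-3, -3), (-4, -6)).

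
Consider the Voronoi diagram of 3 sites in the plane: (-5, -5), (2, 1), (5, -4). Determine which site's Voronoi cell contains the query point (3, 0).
Nearest site = (2, 1)

The Voronoi cell of site s contains exactly those query points closer to s than to any other site. Compute squared distances from q = (3, 0) to each site:
  (2 − 3)² + (1 − 0)² = 2
  (5 − 3)² + (-4 − 0)² = 20
  (-5 − 3)² + (-5 − 0)² = 89
Minimum is attained by (2, 1), so q lies in its Voronoi cell.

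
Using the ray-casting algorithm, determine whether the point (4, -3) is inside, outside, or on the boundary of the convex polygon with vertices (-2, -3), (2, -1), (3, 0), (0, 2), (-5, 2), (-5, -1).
The point (4, -3) lies strictly outside the polygon

Cast a horizontal ray to the right from the query point and count how many polygon edges it crosses (each edge strictly once or zero times, handled with the usual half-open convention). 
Parity of crossings → even ⇒ outside.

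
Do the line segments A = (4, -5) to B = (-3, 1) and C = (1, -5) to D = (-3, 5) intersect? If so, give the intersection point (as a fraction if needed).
Yes; intersection at (-13/23, -25/23) (t = 15/23 on AB, s = 9/23 on CD)

Parametrize AB as A + t(B − A) = (4 + -7 t, -5 + 6 t) and CD as C + s(D − C) = (1 + -4 s, -5 + 10 s). Solve the linear system for (t, s). Determinant = 46 ≠ 0, so a unique intersection of the containing lines exists. Solution: t = 15/23, s = 9/23 — both in [0, 1], so the segments cross. Intersection point: (-13/23, -25/23).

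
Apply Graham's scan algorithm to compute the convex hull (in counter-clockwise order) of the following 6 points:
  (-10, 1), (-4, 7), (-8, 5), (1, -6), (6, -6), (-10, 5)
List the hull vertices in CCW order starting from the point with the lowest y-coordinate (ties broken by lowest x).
Hull (CCW) = [(1, -6), (6, -6), (-4, 7), (-10, 5), (-10, 1)]

Graham scan procedure:
  1. Find the pivot p₀ = point with lowest y (tie → lowest x): (1, -6).
  2. Sort the remaining points by polar angle around p₀.
  3. Walk through sorted points, maintaining a stack; pop the top while the last three entries make a non-left turn (cross product ≤ 0).
  4. Final stack is the convex hull in CCW order: (1, -6), (6, -6), (-4, 7), (-10, 5), (-10, 1).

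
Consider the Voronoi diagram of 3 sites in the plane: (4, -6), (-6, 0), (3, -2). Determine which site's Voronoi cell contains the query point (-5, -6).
Nearest site = (-6, 0)

The Voronoi cell of site s contains exactly those query points closer to s than to any other site. Compute squared distances from q = (-5, -6) to each site:
  (-6 − -5)² + (0 − -6)² = 37
  (3 − -5)² + (-2 − -6)² = 80
  (4 − -5)² + (-6 − -6)² = 81
Minimum is attained by (-6, 0), so q lies in its Voronoi cell.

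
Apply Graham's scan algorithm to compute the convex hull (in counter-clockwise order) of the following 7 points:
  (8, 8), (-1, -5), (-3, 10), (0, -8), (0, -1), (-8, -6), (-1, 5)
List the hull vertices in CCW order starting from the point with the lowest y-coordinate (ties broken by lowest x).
Hull (CCW) = [(0, -8), (8, 8), (-3, 10), (-8, -6)]

Graham scan procedure:
  1. Find the pivot p₀ = point with lowest y (tie → lowest x): (0, -8).
  2. Sort the remaining points by polar angle around p₀.
  3. Walk through sorted points, maintaining a stack; pop the top while the last three entries make a non-left turn (cross product ≤ 0).
  4. Final stack is the convex hull in CCW order: (0, -8), (8, 8), (-3, 10), (-8, -6).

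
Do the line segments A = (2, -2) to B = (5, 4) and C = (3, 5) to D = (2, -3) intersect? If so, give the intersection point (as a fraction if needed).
Yes; intersection at (13/6, -5/3) (t = 1/18 on AB, s = 5/6 on CD)

Parametrize AB as A + t(B − A) = (2 + 3 t, -2 + 6 t) and CD as C + s(D − C) = (3 + -1 s, 5 + -8 s). Solve the linear system for (t, s). Determinant = 18 ≠ 0, so a unique intersection of the containing lines exists. Solution: t = 1/18, s = 5/6 — both in [0, 1], so the segments cross. Intersection point: (13/6, -5/3).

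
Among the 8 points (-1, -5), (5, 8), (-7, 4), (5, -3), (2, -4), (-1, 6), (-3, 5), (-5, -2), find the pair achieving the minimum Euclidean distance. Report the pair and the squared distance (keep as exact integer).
Pair = ((-1, 6), (-3, 5)); squared distance = 5

Compute all C(8, 2) = 28 pairwise squared distances (x_i − x_j)² + (y_i − y_j)². The minimum is 5, attained by the pair ((-1, 6), (-3, 5)).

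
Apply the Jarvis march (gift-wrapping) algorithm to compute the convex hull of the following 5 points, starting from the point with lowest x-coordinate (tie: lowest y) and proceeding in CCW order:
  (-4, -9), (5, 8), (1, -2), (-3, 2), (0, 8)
Hull (CCW) = [(-4, -9), (1, -2), (5, 8), (0, 8), (-3, 2)]

Jarvis march: at each step, from the current hull vertex p, select the next vertex q as the point such that every other point lies strictly to the left of (or on) the directed line p → q. (Equivalently: for every other point r, the cross product (q − p) × (r − p) ≥ 0.)
Starting point (lowest x, tie lowest y): (-4, -9). Wrap until returning to start. Resulting hull: (-4, -9), (1, -2), (5, 8), (0, 8), (-3, 2).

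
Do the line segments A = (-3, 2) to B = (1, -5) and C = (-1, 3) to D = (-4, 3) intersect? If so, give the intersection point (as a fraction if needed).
No (intersection of containing lines falls outside at least one segment)

Parametrize and solve: t = -1/7, s = 6/7. At least one of these is outside [0, 1], so the segments do not intersect.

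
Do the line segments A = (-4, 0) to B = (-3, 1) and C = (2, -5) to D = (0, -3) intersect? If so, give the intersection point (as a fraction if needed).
No (intersection of containing lines falls outside at least one segment)

Parametrize and solve: t = 1/2, s = 11/4. At least one of these is outside [0, 1], so the segments do not intersect.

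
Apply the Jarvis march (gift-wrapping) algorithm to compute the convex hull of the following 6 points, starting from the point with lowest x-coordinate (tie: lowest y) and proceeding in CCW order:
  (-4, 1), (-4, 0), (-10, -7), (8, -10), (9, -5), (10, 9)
Hull (CCW) = [(-10, -7), (8, -10), (9, -5), (10, 9), (-4, 1)]

Jarvis march: at each step, from the current hull vertex p, select the next vertex q as the point such that every other point lies strictly to the left of (or on) the directed line p → q. (Equivalently: for every other point r, the cross product (q − p) × (r − p) ≥ 0.)
Starting point (lowest x, tie lowest y): (-10, -7). Wrap until returning to start. Resulting hull: (-10, -7), (8, -10), (9, -5), (10, 9), (-4, 1).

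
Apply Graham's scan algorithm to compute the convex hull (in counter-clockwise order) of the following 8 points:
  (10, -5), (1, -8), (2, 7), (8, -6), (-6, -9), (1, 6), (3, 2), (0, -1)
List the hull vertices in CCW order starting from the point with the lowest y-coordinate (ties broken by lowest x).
Hull (CCW) = [(-6, -9), (1, -8), (8, -6), (10, -5), (2, 7), (1, 6)]

Graham scan procedure:
  1. Find the pivot p₀ = point with lowest y (tie → lowest x): (-6, -9).
  2. Sort the remaining points by polar angle around p₀.
  3. Walk through sorted points, maintaining a stack; pop the top while the last three entries make a non-left turn (cross product ≤ 0).
  4. Final stack is the convex hull in CCW order: (-6, -9), (1, -8), (8, -6), (10, -5), (2, 7), (1, 6).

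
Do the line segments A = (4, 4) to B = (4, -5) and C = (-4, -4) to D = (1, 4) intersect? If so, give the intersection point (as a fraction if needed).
No (intersection of containing lines falls outside at least one segment)

Parametrize and solve: t = -8/15, s = 8/5. At least one of these is outside [0, 1], so the segments do not intersect.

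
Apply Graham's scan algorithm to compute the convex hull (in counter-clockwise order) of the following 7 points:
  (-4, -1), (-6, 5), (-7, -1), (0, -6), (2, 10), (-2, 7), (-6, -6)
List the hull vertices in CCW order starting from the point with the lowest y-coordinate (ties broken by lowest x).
Hull (CCW) = [(-6, -6), (0, -6), (2, 10), (-6, 5), (-7, -1)]

Graham scan procedure:
  1. Find the pivot p₀ = point with lowest y (tie → lowest x): (-6, -6).
  2. Sort the remaining points by polar angle around p₀.
  3. Walk through sorted points, maintaining a stack; pop the top while the last three entries make a non-left turn (cross product ≤ 0).
  4. Final stack is the convex hull in CCW order: (-6, -6), (0, -6), (2, 10), (-6, 5), (-7, -1).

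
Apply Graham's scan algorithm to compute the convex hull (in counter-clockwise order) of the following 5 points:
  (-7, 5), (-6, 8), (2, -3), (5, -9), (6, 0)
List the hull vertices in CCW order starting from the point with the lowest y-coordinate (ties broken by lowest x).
Hull (CCW) = [(5, -9), (6, 0), (-6, 8), (-7, 5)]

Graham scan procedure:
  1. Find the pivot p₀ = point with lowest y (tie → lowest x): (5, -9).
  2. Sort the remaining points by polar angle around p₀.
  3. Walk through sorted points, maintaining a stack; pop the top while the last three entries make a non-left turn (cross product ≤ 0).
  4. Final stack is the convex hull in CCW order: (5, -9), (6, 0), (-6, 8), (-7, 5).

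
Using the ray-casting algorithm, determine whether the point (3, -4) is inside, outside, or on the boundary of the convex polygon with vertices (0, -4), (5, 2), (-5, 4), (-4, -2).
The point (3, -4) lies strictly outside the polygon

Cast a horizontal ray to the right from the query point and count how many polygon edges it crosses (each edge strictly once or zero times, handled with the usual half-open convention). 
Parity of crossings → even ⇒ outside.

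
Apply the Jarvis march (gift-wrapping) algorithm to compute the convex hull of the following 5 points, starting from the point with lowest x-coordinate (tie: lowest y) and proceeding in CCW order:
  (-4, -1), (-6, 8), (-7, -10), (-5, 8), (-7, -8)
Hull (CCW) = [(-7, -10), (-4, -1), (-5, 8), (-6, 8), (-7, -8)]

Jarvis march: at each step, from the current hull vertex p, select the next vertex q as the point such that every other point lies strictly to the left of (or on) the directed line p → q. (Equivalently: for every other point r, the cross product (q − p) × (r − p) ≥ 0.)
Starting point (lowest x, tie lowest y): (-7, -10). Wrap until returning to start. Resulting hull: (-7, -10), (-4, -1), (-5, 8), (-6, 8), (-7, -8).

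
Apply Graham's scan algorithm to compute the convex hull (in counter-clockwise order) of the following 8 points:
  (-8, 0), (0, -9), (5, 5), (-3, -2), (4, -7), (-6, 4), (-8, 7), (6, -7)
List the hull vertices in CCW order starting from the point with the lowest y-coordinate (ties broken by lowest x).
Hull (CCW) = [(0, -9), (6, -7), (5, 5), (-8, 7), (-8, 0)]

Graham scan procedure:
  1. Find the pivot p₀ = point with lowest y (tie → lowest x): (0, -9).
  2. Sort the remaining points by polar angle around p₀.
  3. Walk through sorted points, maintaining a stack; pop the top while the last three entries make a non-left turn (cross product ≤ 0).
  4. Final stack is the convex hull in CCW order: (0, -9), (6, -7), (5, 5), (-8, 7), (-8, 0).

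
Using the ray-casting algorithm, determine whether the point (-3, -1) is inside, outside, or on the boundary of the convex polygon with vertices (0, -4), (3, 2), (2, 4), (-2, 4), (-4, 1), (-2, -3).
The point (-3, -1) lies on the polygon boundary

Boundary check: the query satisfies the collinearity and bounding-box conditions for some polygon edge, so it lies exactly on the boundary.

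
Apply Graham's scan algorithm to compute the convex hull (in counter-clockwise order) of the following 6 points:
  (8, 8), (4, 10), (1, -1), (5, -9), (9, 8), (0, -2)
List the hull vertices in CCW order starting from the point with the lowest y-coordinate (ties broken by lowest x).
Hull (CCW) = [(5, -9), (9, 8), (4, 10), (0, -2)]

Graham scan procedure:
  1. Find the pivot p₀ = point with lowest y (tie → lowest x): (5, -9).
  2. Sort the remaining points by polar angle around p₀.
  3. Walk through sorted points, maintaining a stack; pop the top while the last three entries make a non-left turn (cross product ≤ 0).
  4. Final stack is the convex hull in CCW order: (5, -9), (9, 8), (4, 10), (0, -2).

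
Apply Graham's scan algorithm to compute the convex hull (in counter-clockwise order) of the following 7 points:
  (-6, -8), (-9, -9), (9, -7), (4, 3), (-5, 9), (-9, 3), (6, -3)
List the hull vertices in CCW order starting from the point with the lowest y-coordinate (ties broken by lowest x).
Hull (CCW) = [(-9, -9), (9, -7), (4, 3), (-5, 9), (-9, 3)]

Graham scan procedure:
  1. Find the pivot p₀ = point with lowest y (tie → lowest x): (-9, -9).
  2. Sort the remaining points by polar angle around p₀.
  3. Walk through sorted points, maintaining a stack; pop the top while the last three entries make a non-left turn (cross product ≤ 0).
  4. Final stack is the convex hull in CCW order: (-9, -9), (9, -7), (4, 3), (-5, 9), (-9, 3).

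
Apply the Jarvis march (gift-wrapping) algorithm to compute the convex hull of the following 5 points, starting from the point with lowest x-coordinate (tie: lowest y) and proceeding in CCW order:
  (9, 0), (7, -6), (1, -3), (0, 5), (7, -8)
Hull (CCW) = [(0, 5), (1, -3), (7, -8), (9, 0)]

Jarvis march: at each step, from the current hull vertex p, select the next vertex q as the point such that every other point lies strictly to the left of (or on) the directed line p → q. (Equivalently: for every other point r, the cross product (q − p) × (r − p) ≥ 0.)
Starting point (lowest x, tie lowest y): (0, 5). Wrap until returning to start. Resulting hull: (0, 5), (1, -3), (7, -8), (9, 0).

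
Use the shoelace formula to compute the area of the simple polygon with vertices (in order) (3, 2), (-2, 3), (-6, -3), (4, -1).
Area = 33

Shoelace formula: Area = (1/2) |Σ_i (x_i · y_{i+1} − x_{i+1} · y_i)| (indices mod n). Compute each cross term:
  (3)(3) − (-2)(2) = 13
  (-2)(-3) − (-6)(3) = 24
  (-6)(-1) − (4)(-3) = 18
  (4)(2) − (3)(-1) = 11
Sum = 66, so (signed) Area = 66/2 = 33, |Area| = 33.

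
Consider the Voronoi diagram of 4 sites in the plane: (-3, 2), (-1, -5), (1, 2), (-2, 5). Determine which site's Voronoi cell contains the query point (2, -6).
Nearest site = (-1, -5)

The Voronoi cell of site s contains exactly those query points closer to s than to any other site. Compute squared distances from q = (2, -6) to each site:
  (-1 − 2)² + (-5 − -6)² = 10
  (1 − 2)² + (2 − -6)² = 65
  (-3 − 2)² + (2 − -6)² = 89
  (-2 − 2)² + (5 − -6)² = 137
Minimum is attained by (-1, -5), so q lies in its Voronoi cell.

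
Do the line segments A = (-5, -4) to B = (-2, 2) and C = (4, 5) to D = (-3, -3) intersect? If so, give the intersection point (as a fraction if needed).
No (intersection of containing lines falls outside at least one segment)

Parametrize and solve: t = -1/2, s = 3/2. At least one of these is outside [0, 1], so the segments do not intersect.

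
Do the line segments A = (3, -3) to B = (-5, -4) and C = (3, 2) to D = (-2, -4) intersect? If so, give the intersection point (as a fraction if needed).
Yes; intersection at (-71/43, -154/43) (t = 25/43 on AB, s = 40/43 on CD)

Parametrize AB as A + t(B − A) = (3 + -8 t, -3 + -1 t) and CD as C + s(D − C) = (3 + -5 s, 2 + -6 s). Solve the linear system for (t, s). Determinant = -43 ≠ 0, so a unique intersection of the containing lines exists. Solution: t = 25/43, s = 40/43 — both in [0, 1], so the segments cross. Intersection point: (-71/43, -154/43).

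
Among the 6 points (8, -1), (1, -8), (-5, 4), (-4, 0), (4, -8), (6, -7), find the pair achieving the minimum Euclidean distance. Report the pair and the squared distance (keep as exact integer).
Pair = ((4, -8), (6, -7)); squared distance = 5

Compute all C(6, 2) = 15 pairwise squared distances (x_i − x_j)² + (y_i − y_j)². The minimum is 5, attained by the pair ((4, -8), (6, -7)).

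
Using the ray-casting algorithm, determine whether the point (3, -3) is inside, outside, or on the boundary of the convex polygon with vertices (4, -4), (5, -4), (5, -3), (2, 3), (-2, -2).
The point (3, -3) lies strictly inside the polygon

Cast a horizontal ray to the right from the query point and count how many polygon edges it crosses (each edge strictly once or zero times, handled with the usual half-open convention). 
Parity of crossings → odd ⇒ inside.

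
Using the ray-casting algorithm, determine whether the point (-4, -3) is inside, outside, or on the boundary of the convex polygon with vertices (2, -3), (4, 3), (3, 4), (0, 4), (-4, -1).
The point (-4, -3) lies strictly outside the polygon

Cast a horizontal ray to the right from the query point and count how many polygon edges it crosses (each edge strictly once or zero times, handled with the usual half-open convention). 
Parity of crossings → even ⇒ outside.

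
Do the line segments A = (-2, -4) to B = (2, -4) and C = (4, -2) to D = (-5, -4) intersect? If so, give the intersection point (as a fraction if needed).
No (intersection of containing lines falls outside at least one segment)

Parametrize and solve: t = -3/4, s = 1. At least one of these is outside [0, 1], so the segments do not intersect.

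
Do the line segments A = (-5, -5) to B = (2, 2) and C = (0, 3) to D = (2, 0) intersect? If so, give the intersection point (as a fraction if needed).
Yes; intersection at (6/5, 6/5) (t = 31/35 on AB, s = 3/5 on CD)

Parametrize AB as A + t(B − A) = (-5 + 7 t, -5 + 7 t) and CD as C + s(D − C) = (0 + 2 s, 3 + -3 s). Solve the linear system for (t, s). Determinant = 35 ≠ 0, so a unique intersection of the containing lines exists. Solution: t = 31/35, s = 3/5 — both in [0, 1], so the segments cross. Intersection point: (6/5, 6/5).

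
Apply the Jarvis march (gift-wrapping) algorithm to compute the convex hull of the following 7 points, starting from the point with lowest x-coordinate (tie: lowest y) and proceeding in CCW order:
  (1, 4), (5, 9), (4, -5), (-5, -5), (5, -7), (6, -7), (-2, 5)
Hull (CCW) = [(-5, -5), (5, -7), (6, -7), (5, 9), (-2, 5)]

Jarvis march: at each step, from the current hull vertex p, select the next vertex q as the point such that every other point lies strictly to the left of (or on) the directed line p → q. (Equivalently: for every other point r, the cross product (q − p) × (r − p) ≥ 0.)
Starting point (lowest x, tie lowest y): (-5, -5). Wrap until returning to start. Resulting hull: (-5, -5), (5, -7), (6, -7), (5, 9), (-2, 5).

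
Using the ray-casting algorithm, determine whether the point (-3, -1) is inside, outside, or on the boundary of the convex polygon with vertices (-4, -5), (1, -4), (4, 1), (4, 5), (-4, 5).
The point (-3, -1) lies strictly inside the polygon

Cast a horizontal ray to the right from the query point and count how many polygon edges it crosses (each edge strictly once or zero times, handled with the usual half-open convention). 
Parity of crossings → odd ⇒ inside.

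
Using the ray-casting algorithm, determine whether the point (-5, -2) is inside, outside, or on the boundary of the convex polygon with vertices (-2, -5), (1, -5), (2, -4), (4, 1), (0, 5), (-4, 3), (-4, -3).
The point (-5, -2) lies strictly outside the polygon

Cast a horizontal ray to the right from the query point and count how many polygon edges it crosses (each edge strictly once or zero times, handled with the usual half-open convention). 
Parity of crossings → even ⇒ outside.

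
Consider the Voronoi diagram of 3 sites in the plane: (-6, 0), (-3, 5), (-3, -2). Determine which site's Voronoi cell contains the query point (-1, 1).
Nearest site = (-3, -2)

The Voronoi cell of site s contains exactly those query points closer to s than to any other site. Compute squared distances from q = (-1, 1) to each site:
  (-3 − -1)² + (-2 − 1)² = 13
  (-3 − -1)² + (5 − 1)² = 20
  (-6 − -1)² + (0 − 1)² = 26
Minimum is attained by (-3, -2), so q lies in its Voronoi cell.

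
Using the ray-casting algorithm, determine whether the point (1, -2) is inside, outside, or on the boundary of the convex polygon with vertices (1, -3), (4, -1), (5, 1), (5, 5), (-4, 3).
The point (1, -2) lies strictly inside the polygon

Cast a horizontal ray to the right from the query point and count how many polygon edges it crosses (each edge strictly once or zero times, handled with the usual half-open convention). 
Parity of crossings → odd ⇒ inside.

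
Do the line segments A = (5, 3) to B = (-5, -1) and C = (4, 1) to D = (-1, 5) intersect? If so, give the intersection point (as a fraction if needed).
Yes; intersection at (8/3, 31/15) (t = 7/30 on AB, s = 4/15 on CD)

Parametrize AB as A + t(B − A) = (5 + -10 t, 3 + -4 t) and CD as C + s(D − C) = (4 + -5 s, 1 + 4 s). Solve the linear system for (t, s). Determinant = 60 ≠ 0, so a unique intersection of the containing lines exists. Solution: t = 7/30, s = 4/15 — both in [0, 1], so the segments cross. Intersection point: (8/3, 31/15).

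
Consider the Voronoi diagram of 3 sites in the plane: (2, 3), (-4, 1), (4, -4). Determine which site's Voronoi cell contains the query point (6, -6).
Nearest site = (4, -4)

The Voronoi cell of site s contains exactly those query points closer to s than to any other site. Compute squared distances from q = (6, -6) to each site:
  (4 − 6)² + (-4 − -6)² = 8
  (2 − 6)² + (3 − -6)² = 97
  (-4 − 6)² + (1 − -6)² = 149
Minimum is attained by (4, -4), so q lies in its Voronoi cell.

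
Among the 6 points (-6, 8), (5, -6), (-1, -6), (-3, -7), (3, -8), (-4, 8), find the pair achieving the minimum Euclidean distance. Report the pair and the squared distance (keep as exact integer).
Pair = ((-6, 8), (-4, 8)); squared distance = 4

Compute all C(6, 2) = 15 pairwise squared distances (x_i − x_j)² + (y_i − y_j)². The minimum is 4, attained by the pair ((-6, 8), (-4, 8)).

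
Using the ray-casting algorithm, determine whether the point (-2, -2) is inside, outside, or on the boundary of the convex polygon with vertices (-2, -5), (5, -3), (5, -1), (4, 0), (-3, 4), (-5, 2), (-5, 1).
The point (-2, -2) lies strictly inside the polygon

Cast a horizontal ray to the right from the query point and count how many polygon edges it crosses (each edge strictly once or zero times, handled with the usual half-open convention). 
Parity of crossings → odd ⇒ inside.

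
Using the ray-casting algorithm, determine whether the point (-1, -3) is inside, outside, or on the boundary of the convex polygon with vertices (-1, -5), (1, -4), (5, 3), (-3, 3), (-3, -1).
The point (-1, -3) lies strictly inside the polygon

Cast a horizontal ray to the right from the query point and count how many polygon edges it crosses (each edge strictly once or zero times, handled with the usual half-open convention). 
Parity of crossings → odd ⇒ inside.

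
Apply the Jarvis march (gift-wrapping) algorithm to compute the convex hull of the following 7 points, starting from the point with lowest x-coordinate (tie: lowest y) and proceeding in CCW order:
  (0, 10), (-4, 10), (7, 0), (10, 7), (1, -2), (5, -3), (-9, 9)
Hull (CCW) = [(-9, 9), (1, -2), (5, -3), (7, 0), (10, 7), (0, 10), (-4, 10)]

Jarvis march: at each step, from the current hull vertex p, select the next vertex q as the point such that every other point lies strictly to the left of (or on) the directed line p → q. (Equivalently: for every other point r, the cross product (q − p) × (r − p) ≥ 0.)
Starting point (lowest x, tie lowest y): (-9, 9). Wrap until returning to start. Resulting hull: (-9, 9), (1, -2), (5, -3), (7, 0), (10, 7), (0, 10), (-4, 10).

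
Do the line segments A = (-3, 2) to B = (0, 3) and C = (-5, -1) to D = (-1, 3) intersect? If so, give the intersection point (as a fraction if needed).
Yes; intersection at (-3/2, 5/2) (t = 1/2 on AB, s = 7/8 on CD)

Parametrize AB as A + t(B − A) = (-3 + 3 t, 2 + 1 t) and CD as C + s(D − C) = (-5 + 4 s, -1 + 4 s). Solve the linear system for (t, s). Determinant = -8 ≠ 0, so a unique intersection of the containing lines exists. Solution: t = 1/2, s = 7/8 — both in [0, 1], so the segments cross. Intersection point: (-3/2, 5/2).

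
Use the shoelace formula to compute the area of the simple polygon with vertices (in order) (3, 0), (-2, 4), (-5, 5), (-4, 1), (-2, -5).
Area = 37

Shoelace formula: Area = (1/2) |Σ_i (x_i · y_{i+1} − x_{i+1} · y_i)| (indices mod n). Compute each cross term:
  (3)(4) − (-2)(0) = 12
  (-2)(5) − (-5)(4) = 10
  (-5)(1) − (-4)(5) = 15
  (-4)(-5) − (-2)(1) = 22
  (-2)(0) − (3)(-5) = 15
Sum = 74, so (signed) Area = 74/2 = 37, |Area| = 37.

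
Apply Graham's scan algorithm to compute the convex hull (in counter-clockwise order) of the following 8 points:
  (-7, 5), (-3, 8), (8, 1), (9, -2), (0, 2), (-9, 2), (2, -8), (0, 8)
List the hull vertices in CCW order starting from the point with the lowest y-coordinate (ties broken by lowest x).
Hull (CCW) = [(2, -8), (9, -2), (8, 1), (0, 8), (-3, 8), (-7, 5), (-9, 2)]

Graham scan procedure:
  1. Find the pivot p₀ = point with lowest y (tie → lowest x): (2, -8).
  2. Sort the remaining points by polar angle around p₀.
  3. Walk through sorted points, maintaining a stack; pop the top while the last three entries make a non-left turn (cross product ≤ 0).
  4. Final stack is the convex hull in CCW order: (2, -8), (9, -2), (8, 1), (0, 8), (-3, 8), (-7, 5), (-9, 2).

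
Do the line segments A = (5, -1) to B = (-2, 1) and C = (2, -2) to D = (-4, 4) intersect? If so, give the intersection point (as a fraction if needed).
Yes; intersection at (-3/5, 3/5) (t = 4/5 on AB, s = 13/30 on CD)

Parametrize AB as A + t(B − A) = (5 + -7 t, -1 + 2 t) and CD as C + s(D − C) = (2 + -6 s, -2 + 6 s). Solve the linear system for (t, s). Determinant = 30 ≠ 0, so a unique intersection of the containing lines exists. Solution: t = 4/5, s = 13/30 — both in [0, 1], so the segments cross. Intersection point: (-3/5, 3/5).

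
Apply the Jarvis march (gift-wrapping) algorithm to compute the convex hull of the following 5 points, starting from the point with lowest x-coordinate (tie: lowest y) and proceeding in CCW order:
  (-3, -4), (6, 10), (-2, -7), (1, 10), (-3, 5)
Hull (CCW) = [(-3, -4), (-2, -7), (6, 10), (1, 10), (-3, 5)]

Jarvis march: at each step, from the current hull vertex p, select the next vertex q as the point such that every other point lies strictly to the left of (or on) the directed line p → q. (Equivalently: for every other point r, the cross product (q − p) × (r − p) ≥ 0.)
Starting point (lowest x, tie lowest y): (-3, -4). Wrap until returning to start. Resulting hull: (-3, -4), (-2, -7), (6, 10), (1, 10), (-3, 5).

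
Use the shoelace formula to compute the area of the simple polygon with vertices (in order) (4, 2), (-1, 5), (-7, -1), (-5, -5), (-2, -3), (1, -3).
Area = 58

Shoelace formula: Area = (1/2) |Σ_i (x_i · y_{i+1} − x_{i+1} · y_i)| (indices mod n). Compute each cross term:
  (4)(5) − (-1)(2) = 22
  (-1)(-1) − (-7)(5) = 36
  (-7)(-5) − (-5)(-1) = 30
  (-5)(-3) − (-2)(-5) = 5
  (-2)(-3) − (1)(-3) = 9
  (1)(2) − (4)(-3) = 14
Sum = 116, so (signed) Area = 116/2 = 58, |Area| = 58.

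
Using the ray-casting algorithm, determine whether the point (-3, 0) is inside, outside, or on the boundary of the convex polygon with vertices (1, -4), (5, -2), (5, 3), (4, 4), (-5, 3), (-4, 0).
The point (-3, 0) lies strictly inside the polygon

Cast a horizontal ray to the right from the query point and count how many polygon edges it crosses (each edge strictly once or zero times, handled with the usual half-open convention). 
Parity of crossings → odd ⇒ inside.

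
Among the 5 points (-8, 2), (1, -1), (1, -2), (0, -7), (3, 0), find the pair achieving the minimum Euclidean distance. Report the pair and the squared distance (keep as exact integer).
Pair = ((1, -1), (1, -2)); squared distance = 1

Compute all C(5, 2) = 10 pairwise squared distances (x_i − x_j)² + (y_i − y_j)². The minimum is 1, attained by the pair ((1, -1), (1, -2)).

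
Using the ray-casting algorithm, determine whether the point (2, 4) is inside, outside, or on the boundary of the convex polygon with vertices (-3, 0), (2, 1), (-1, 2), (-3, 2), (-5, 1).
The point (2, 4) lies strictly outside the polygon

Cast a horizontal ray to the right from the query point and count how many polygon edges it crosses (each edge strictly once or zero times, handled with the usual half-open convention). 
Parity of crossings → even ⇒ outside.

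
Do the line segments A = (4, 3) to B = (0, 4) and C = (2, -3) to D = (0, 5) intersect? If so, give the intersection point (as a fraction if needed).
Yes; intersection at (4/15, 59/15) (t = 14/15 on AB, s = 13/15 on CD)

Parametrize AB as A + t(B − A) = (4 + -4 t, 3 + 1 t) and CD as C + s(D − C) = (2 + -2 s, -3 + 8 s). Solve the linear system for (t, s). Determinant = 30 ≠ 0, so a unique intersection of the containing lines exists. Solution: t = 14/15, s = 13/15 — both in [0, 1], so the segments cross. Intersection point: (4/15, 59/15).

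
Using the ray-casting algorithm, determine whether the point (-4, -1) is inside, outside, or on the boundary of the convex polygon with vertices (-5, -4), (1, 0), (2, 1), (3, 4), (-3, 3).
The point (-4, -1) lies strictly inside the polygon

Cast a horizontal ray to the right from the query point and count how many polygon edges it crosses (each edge strictly once or zero times, handled with the usual half-open convention). 
Parity of crossings → odd ⇒ inside.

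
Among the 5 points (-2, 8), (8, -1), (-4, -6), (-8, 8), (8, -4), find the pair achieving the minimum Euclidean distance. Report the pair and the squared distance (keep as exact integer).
Pair = ((8, -1), (8, -4)); squared distance = 9

Compute all C(5, 2) = 10 pairwise squared distances (x_i − x_j)² + (y_i − y_j)². The minimum is 9, attained by the pair ((8, -1), (8, -4)).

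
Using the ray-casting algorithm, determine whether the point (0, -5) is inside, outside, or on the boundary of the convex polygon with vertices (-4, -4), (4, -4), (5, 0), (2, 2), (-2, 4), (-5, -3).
The point (0, -5) lies strictly outside the polygon

Cast a horizontal ray to the right from the query point and count how many polygon edges it crosses (each edge strictly once or zero times, handled with the usual half-open convention). 
Parity of crossings → even ⇒ outside.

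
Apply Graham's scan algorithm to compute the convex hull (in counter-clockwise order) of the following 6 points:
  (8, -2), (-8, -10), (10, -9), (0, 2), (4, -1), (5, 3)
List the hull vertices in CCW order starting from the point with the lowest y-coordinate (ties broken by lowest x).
Hull (CCW) = [(-8, -10), (10, -9), (8, -2), (5, 3), (0, 2)]

Graham scan procedure:
  1. Find the pivot p₀ = point with lowest y (tie → lowest x): (-8, -10).
  2. Sort the remaining points by polar angle around p₀.
  3. Walk through sorted points, maintaining a stack; pop the top while the last three entries make a non-left turn (cross product ≤ 0).
  4. Final stack is the convex hull in CCW order: (-8, -10), (10, -9), (8, -2), (5, 3), (0, 2).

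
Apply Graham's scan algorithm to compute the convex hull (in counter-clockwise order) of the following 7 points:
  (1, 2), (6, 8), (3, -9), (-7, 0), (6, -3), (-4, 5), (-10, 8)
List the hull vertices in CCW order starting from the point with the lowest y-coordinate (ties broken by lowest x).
Hull (CCW) = [(3, -9), (6, -3), (6, 8), (-10, 8), (-7, 0)]

Graham scan procedure:
  1. Find the pivot p₀ = point with lowest y (tie → lowest x): (3, -9).
  2. Sort the remaining points by polar angle around p₀.
  3. Walk through sorted points, maintaining a stack; pop the top while the last three entries make a non-left turn (cross product ≤ 0).
  4. Final stack is the convex hull in CCW order: (3, -9), (6, -3), (6, 8), (-10, 8), (-7, 0).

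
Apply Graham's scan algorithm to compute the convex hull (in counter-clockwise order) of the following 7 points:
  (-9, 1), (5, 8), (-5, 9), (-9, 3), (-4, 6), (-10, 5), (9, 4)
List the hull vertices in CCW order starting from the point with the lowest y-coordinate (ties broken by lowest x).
Hull (CCW) = [(-9, 1), (9, 4), (5, 8), (-5, 9), (-10, 5)]

Graham scan procedure:
  1. Find the pivot p₀ = point with lowest y (tie → lowest x): (-9, 1).
  2. Sort the remaining points by polar angle around p₀.
  3. Walk through sorted points, maintaining a stack; pop the top while the last three entries make a non-left turn (cross product ≤ 0).
  4. Final stack is the convex hull in CCW order: (-9, 1), (9, 4), (5, 8), (-5, 9), (-10, 5).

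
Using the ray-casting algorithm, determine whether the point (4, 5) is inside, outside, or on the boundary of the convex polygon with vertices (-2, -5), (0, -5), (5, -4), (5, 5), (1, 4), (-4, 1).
The point (4, 5) lies strictly outside the polygon

Cast a horizontal ray to the right from the query point and count how many polygon edges it crosses (each edge strictly once or zero times, handled with the usual half-open convention). 
Parity of crossings → even ⇒ outside.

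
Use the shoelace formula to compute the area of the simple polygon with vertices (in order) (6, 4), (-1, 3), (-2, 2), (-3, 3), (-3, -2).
Area = 41/2

Shoelace formula: Area = (1/2) |Σ_i (x_i · y_{i+1} − x_{i+1} · y_i)| (indices mod n). Compute each cross term:
  (6)(3) − (-1)(4) = 22
  (-1)(2) − (-2)(3) = 4
  (-2)(3) − (-3)(2) = 0
  (-3)(-2) − (-3)(3) = 15
  (-3)(4) − (6)(-2) = 0
Sum = 41, so (signed) Area = 41/2 = 41/2, |Area| = 41/2.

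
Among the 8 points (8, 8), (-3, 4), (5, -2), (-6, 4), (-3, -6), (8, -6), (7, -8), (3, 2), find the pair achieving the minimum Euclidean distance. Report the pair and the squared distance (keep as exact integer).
Pair = ((8, -6), (7, -8)); squared distance = 5

Compute all C(8, 2) = 28 pairwise squared distances (x_i − x_j)² + (y_i − y_j)². The minimum is 5, attained by the pair ((8, -6), (7, -8)).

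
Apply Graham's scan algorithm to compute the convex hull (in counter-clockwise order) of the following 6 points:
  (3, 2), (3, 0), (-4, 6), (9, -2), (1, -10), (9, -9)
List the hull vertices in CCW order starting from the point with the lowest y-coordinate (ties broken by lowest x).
Hull (CCW) = [(1, -10), (9, -9), (9, -2), (3, 2), (-4, 6)]

Graham scan procedure:
  1. Find the pivot p₀ = point with lowest y (tie → lowest x): (1, -10).
  2. Sort the remaining points by polar angle around p₀.
  3. Walk through sorted points, maintaining a stack; pop the top while the last three entries make a non-left turn (cross product ≤ 0).
  4. Final stack is the convex hull in CCW order: (1, -10), (9, -9), (9, -2), (3, 2), (-4, 6).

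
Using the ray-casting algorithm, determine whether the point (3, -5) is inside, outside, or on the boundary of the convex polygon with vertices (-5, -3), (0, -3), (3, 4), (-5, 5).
The point (3, -5) lies strictly outside the polygon

Cast a horizontal ray to the right from the query point and count how many polygon edges it crosses (each edge strictly once or zero times, handled with the usual half-open convention). 
Parity of crossings → even ⇒ outside.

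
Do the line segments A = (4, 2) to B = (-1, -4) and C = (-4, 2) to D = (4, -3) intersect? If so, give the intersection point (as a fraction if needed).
Yes; intersection at (92/73, -94/73) (t = 40/73 on AB, s = 48/73 on CD)

Parametrize AB as A + t(B − A) = (4 + -5 t, 2 + -6 t) and CD as C + s(D − C) = (-4 + 8 s, 2 + -5 s). Solve the linear system for (t, s). Determinant = -73 ≠ 0, so a unique intersection of the containing lines exists. Solution: t = 40/73, s = 48/73 — both in [0, 1], so the segments cross. Intersection point: (92/73, -94/73).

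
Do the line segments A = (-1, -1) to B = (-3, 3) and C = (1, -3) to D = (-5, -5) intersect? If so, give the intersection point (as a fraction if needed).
No (intersection of containing lines falls outside at least one segment)

Parametrize and solve: t = -4/7, s = 1/7. At least one of these is outside [0, 1], so the segments do not intersect.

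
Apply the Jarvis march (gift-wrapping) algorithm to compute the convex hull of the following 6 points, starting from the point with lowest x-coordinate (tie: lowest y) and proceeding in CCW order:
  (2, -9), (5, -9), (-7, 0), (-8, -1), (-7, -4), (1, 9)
Hull (CCW) = [(-8, -1), (-7, -4), (2, -9), (5, -9), (1, 9)]

Jarvis march: at each step, from the current hull vertex p, select the next vertex q as the point such that every other point lies strictly to the left of (or on) the directed line p → q. (Equivalently: for every other point r, the cross product (q − p) × (r − p) ≥ 0.)
Starting point (lowest x, tie lowest y): (-8, -1). Wrap until returning to start. Resulting hull: (-8, -1), (-7, -4), (2, -9), (5, -9), (1, 9).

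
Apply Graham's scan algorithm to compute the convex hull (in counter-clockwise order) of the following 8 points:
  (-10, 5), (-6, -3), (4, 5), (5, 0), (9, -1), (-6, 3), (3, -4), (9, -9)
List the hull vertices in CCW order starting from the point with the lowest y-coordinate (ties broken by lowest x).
Hull (CCW) = [(9, -9), (9, -1), (4, 5), (-10, 5), (-6, -3)]

Graham scan procedure:
  1. Find the pivot p₀ = point with lowest y (tie → lowest x): (9, -9).
  2. Sort the remaining points by polar angle around p₀.
  3. Walk through sorted points, maintaining a stack; pop the top while the last three entries make a non-left turn (cross product ≤ 0).
  4. Final stack is the convex hull in CCW order: (9, -9), (9, -1), (4, 5), (-10, 5), (-6, -3).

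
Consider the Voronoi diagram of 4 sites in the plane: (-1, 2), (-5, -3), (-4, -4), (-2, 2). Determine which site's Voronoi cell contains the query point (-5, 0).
Nearest site = (-5, -3)

The Voronoi cell of site s contains exactly those query points closer to s than to any other site. Compute squared distances from q = (-5, 0) to each site:
  (-5 − -5)² + (-3 − 0)² = 9
  (-2 − -5)² + (2 − 0)² = 13
  (-4 − -5)² + (-4 − 0)² = 17
  (-1 − -5)² + (2 − 0)² = 20
Minimum is attained by (-5, -3), so q lies in its Voronoi cell.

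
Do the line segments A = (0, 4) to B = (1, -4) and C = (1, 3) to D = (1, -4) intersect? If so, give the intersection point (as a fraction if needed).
Yes; intersection at (1, -4) (t = 1 on AB, s = 1 on CD)

Parametrize AB as A + t(B − A) = (0 + 1 t, 4 + -8 t) and CD as C + s(D − C) = (1 + 0 s, 3 + -7 s). Solve the linear system for (t, s). Determinant = 7 ≠ 0, so a unique intersection of the containing lines exists. Solution: t = 1, s = 1 — both in [0, 1], so the segments cross. Intersection point: (1, -4).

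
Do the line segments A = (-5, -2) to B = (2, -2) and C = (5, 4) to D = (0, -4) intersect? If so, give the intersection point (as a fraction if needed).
Yes; intersection at (5/4, -2) (t = 25/28 on AB, s = 3/4 on CD)

Parametrize AB as A + t(B − A) = (-5 + 7 t, -2 + 0 t) and CD as C + s(D − C) = (5 + -5 s, 4 + -8 s). Solve the linear system for (t, s). Determinant = 56 ≠ 0, so a unique intersection of the containing lines exists. Solution: t = 25/28, s = 3/4 — both in [0, 1], so the segments cross. Intersection point: (5/4, -2).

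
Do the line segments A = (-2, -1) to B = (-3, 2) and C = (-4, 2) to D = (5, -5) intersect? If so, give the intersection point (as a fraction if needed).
Yes; intersection at (-53/20, 19/20) (t = 13/20 on AB, s = 3/20 on CD)

Parametrize AB as A + t(B − A) = (-2 + -1 t, -1 + 3 t) and CD as C + s(D − C) = (-4 + 9 s, 2 + -7 s). Solve the linear system for (t, s). Determinant = 20 ≠ 0, so a unique intersection of the containing lines exists. Solution: t = 13/20, s = 3/20 — both in [0, 1], so the segments cross. Intersection point: (-53/20, 19/20).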